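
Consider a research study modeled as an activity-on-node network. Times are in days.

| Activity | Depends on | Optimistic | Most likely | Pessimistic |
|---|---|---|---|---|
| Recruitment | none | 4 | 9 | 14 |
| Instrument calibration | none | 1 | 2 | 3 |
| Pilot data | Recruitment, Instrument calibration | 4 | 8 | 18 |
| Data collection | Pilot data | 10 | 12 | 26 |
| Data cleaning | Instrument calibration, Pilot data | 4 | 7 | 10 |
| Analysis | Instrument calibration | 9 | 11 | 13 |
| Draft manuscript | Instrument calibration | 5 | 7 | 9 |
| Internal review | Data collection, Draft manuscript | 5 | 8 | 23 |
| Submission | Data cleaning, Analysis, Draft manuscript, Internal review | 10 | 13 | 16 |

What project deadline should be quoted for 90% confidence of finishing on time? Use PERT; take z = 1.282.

te_Recruitment = (4 + 4·9 + 14)/6 = 54/6 = 9; σ²_Recruitment = ((14−4)/6)² = 2.778
te_Instrument calibration = (1 + 4·2 + 3)/6 = 12/6 = 2; σ²_Instrument calibration = ((3−1)/6)² = 0.111
te_Pilot data = (4 + 4·8 + 18)/6 = 54/6 = 9; σ²_Pilot data = ((18−4)/6)² = 5.444
te_Data collection = (10 + 4·12 + 26)/6 = 84/6 = 14; σ²_Data collection = ((26−10)/6)² = 7.111
te_Data cleaning = (4 + 4·7 + 10)/6 = 42/6 = 7; σ²_Data cleaning = ((10−4)/6)² = 1.000
te_Analysis = (9 + 4·11 + 13)/6 = 66/6 = 11; σ²_Analysis = ((13−9)/6)² = 0.444
te_Draft manuscript = (5 + 4·7 + 9)/6 = 42/6 = 7; σ²_Draft manuscript = ((9−5)/6)² = 0.444
te_Internal review = (5 + 4·8 + 23)/6 = 60/6 = 10; σ²_Internal review = ((23−5)/6)² = 9.000
te_Submission = (10 + 4·13 + 16)/6 = 78/6 = 13; σ²_Submission = ((16−10)/6)² = 1.000

Forward pass:
ES_Recruitment = 0; EF_Recruitment = 9
ES_Instrument calibration = 0; EF_Instrument calibration = 2
ES_Pilot data = max(EF_Recruitment=9, EF_Instrument calibration=2) = 9; EF_Pilot data = 9+9 = 18
ES_Data collection = 18; EF_Data collection = 18+14 = 32
ES_Data cleaning = max(EF_Instrument calibration=2, EF_Pilot data=18) = 18; EF_Data cleaning = 18+7 = 25
ES_Analysis = 2; EF_Analysis = 2+11 = 13
ES_Draft manuscript = 2; EF_Draft manuscript = 2+7 = 9
ES_Internal review = max(EF_Data collection=32, EF_Draft manuscript=9) = 32; EF_Internal review = 32+10 = 42
ES_Submission = max(EF_Data cleaning=25, EF_Analysis=13, EF_Draft manuscript=9, EF_Internal review=42) = 42; EF_Submission = 42+13 = 55
Expected project duration μ = 55 days. Critical path: Recruitment → Pilot data → Data collection → Internal review → Submission.

Variance along critical path = 2.778 + 5.444 + 7.111 + 9.000 + 1.000 = 25.333; σ = 5.033 days.
D = μ + z·σ = 55 + 1.282·5.033 = 61.5 days

61.5 days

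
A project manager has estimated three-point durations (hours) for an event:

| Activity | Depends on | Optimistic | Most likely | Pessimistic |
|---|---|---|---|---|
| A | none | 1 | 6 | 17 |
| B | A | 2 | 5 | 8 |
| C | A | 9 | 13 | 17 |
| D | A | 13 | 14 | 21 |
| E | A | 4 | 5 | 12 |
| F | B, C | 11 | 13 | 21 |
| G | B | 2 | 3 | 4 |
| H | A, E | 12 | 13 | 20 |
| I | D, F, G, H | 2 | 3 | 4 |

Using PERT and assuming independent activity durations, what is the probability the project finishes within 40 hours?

0.809

te_A = (1 + 4·6 + 17)/6 = 42/6 = 7; σ²_A = ((17−1)/6)² = 7.111
te_B = (2 + 4·5 + 8)/6 = 30/6 = 5; σ²_B = ((8−2)/6)² = 1.000
te_C = (9 + 4·13 + 17)/6 = 78/6 = 13; σ²_C = ((17−9)/6)² = 1.778
te_D = (13 + 4·14 + 21)/6 = 90/6 = 15; σ²_D = ((21−13)/6)² = 1.778
te_E = (4 + 4·5 + 12)/6 = 36/6 = 6; σ²_E = ((12−4)/6)² = 1.778
te_F = (11 + 4·13 + 21)/6 = 84/6 = 14; σ²_F = ((21−11)/6)² = 2.778
te_G = (2 + 4·3 + 4)/6 = 18/6 = 3; σ²_G = ((4−2)/6)² = 0.111
te_H = (12 + 4·13 + 20)/6 = 84/6 = 14; σ²_H = ((20−12)/6)² = 1.778
te_I = (2 + 4·3 + 4)/6 = 18/6 = 3; σ²_I = ((4−2)/6)² = 0.111

Forward pass:
ES_A = 0; EF_A = 7
ES_B = 7; EF_B = 7+5 = 12
ES_C = 7; EF_C = 7+13 = 20
ES_D = 7; EF_D = 7+15 = 22
ES_E = 7; EF_E = 7+6 = 13
ES_F = max(EF_B=12, EF_C=20) = 20; EF_F = 20+14 = 34
ES_G = 12; EF_G = 12+3 = 15
ES_H = max(EF_A=7, EF_E=13) = 13; EF_H = 13+14 = 27
ES_I = max(EF_D=22, EF_F=34, EF_G=15, EF_H=27) = 34; EF_I = 34+3 = 37
Expected project duration μ = 37 hours. Critical path: A → C → F → I.

Variance along critical path = 7.111 + 1.778 + 2.778 + 0.111 = 11.778; σ = √11.778 = 3.432 hours.
Z = (40 − 37) / 3.432 = 0.874
P(T ≤ 40) = Φ(0.874) ≈ 0.809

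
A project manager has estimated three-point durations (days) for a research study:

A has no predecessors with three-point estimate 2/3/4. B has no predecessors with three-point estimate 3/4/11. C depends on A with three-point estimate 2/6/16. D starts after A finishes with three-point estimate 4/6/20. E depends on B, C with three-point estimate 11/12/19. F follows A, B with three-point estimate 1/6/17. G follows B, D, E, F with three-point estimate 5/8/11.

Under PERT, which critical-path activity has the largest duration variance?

C

te_A = (2 + 4·3 + 4)/6 = 18/6 = 3; σ²_A = ((4−2)/6)² = 0.111
te_B = (3 + 4·4 + 11)/6 = 30/6 = 5; σ²_B = ((11−3)/6)² = 1.778
te_C = (2 + 4·6 + 16)/6 = 42/6 = 7; σ²_C = ((16−2)/6)² = 5.444
te_D = (4 + 4·6 + 20)/6 = 48/6 = 8; σ²_D = ((20−4)/6)² = 7.111
te_E = (11 + 4·12 + 19)/6 = 78/6 = 13; σ²_E = ((19−11)/6)² = 1.778
te_F = (1 + 4·6 + 17)/6 = 42/6 = 7; σ²_F = ((17−1)/6)² = 7.111
te_G = (5 + 4·8 + 11)/6 = 48/6 = 8; σ²_G = ((11−5)/6)² = 1.000

Forward pass:
ES_A = 0; EF_A = 3
ES_B = 0; EF_B = 5
ES_C = 3; EF_C = 3+7 = 10
ES_D = 3; EF_D = 3+8 = 11
ES_E = max(EF_B=5, EF_C=10) = 10; EF_E = 10+13 = 23
ES_F = max(EF_A=3, EF_B=5) = 5; EF_F = 5+7 = 12
ES_G = max(EF_B=5, EF_D=11, EF_E=23, EF_F=12) = 23; EF_G = 23+8 = 31
Expected project duration μ = 31 days. Critical path: A → C → E → G.

Variances on critical path: σ²_A=0.111, σ²_C=5.444, σ²_E=1.778, σ²_G=1.000.
Largest is σ²_C = 5.444.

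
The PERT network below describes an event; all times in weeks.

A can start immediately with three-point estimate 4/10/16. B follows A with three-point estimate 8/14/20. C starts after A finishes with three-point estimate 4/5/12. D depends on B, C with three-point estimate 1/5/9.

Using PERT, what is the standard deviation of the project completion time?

3.13 weeks

te_A = (4 + 4·10 + 16)/6 = 60/6 = 10; σ²_A = ((16−4)/6)² = 4.000
te_B = (8 + 4·14 + 20)/6 = 84/6 = 14; σ²_B = ((20−8)/6)² = 4.000
te_C = (4 + 4·5 + 12)/6 = 36/6 = 6; σ²_C = ((12−4)/6)² = 1.778
te_D = (1 + 4·5 + 9)/6 = 30/6 = 5; σ²_D = ((9−1)/6)² = 1.778

Forward pass:
ES_A = 0; EF_A = 10
ES_B = 10; EF_B = 10+14 = 24
ES_C = 10; EF_C = 10+6 = 16
ES_D = max(EF_B=24, EF_C=16) = 24; EF_D = 24+5 = 29
Expected project duration μ = 29 weeks. Critical path: A → B → D.

Variance along critical path = 4.000 + 4.000 + 1.778 = 9.778
σ = √9.778 = 3.127 weeks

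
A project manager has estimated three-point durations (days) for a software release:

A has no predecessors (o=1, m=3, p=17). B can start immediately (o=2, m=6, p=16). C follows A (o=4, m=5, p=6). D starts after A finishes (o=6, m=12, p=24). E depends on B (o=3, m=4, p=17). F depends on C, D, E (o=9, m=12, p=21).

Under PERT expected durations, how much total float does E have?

5 days

te_A = (1 + 4·3 + 17)/6 = 30/6 = 5
te_B = (2 + 4·6 + 16)/6 = 42/6 = 7
te_C = (4 + 4·5 + 6)/6 = 30/6 = 5
te_D = (6 + 4·12 + 24)/6 = 78/6 = 13
te_E = (3 + 4·4 + 17)/6 = 36/6 = 6
te_F = (9 + 4·12 + 21)/6 = 78/6 = 13

Forward pass:
ES_A = 0; EF_A = 5
ES_B = 0; EF_B = 7
ES_C = 5; EF_C = 5+5 = 10
ES_D = 5; EF_D = 5+13 = 18
ES_E = 7; EF_E = 7+6 = 13
ES_F = max(EF_C=10, EF_D=18, EF_E=13) = 18; EF_F = 18+13 = 31
Expected project duration μ = 31 days. Critical path: A → D → F.

Backward pass:
LF_F = 31; LS_F = 31−13 = 18
LF_E = LS_F = 18; LS_E = 18−6 = 12
LF_D = LS_F = 18; LS_D = 18−13 = 5
LF_C = LS_F = 18; LS_C = 18−5 = 13
LF_B = LS_E = 12; LS_B = 12−7 = 5
LF_A = min(LS_C=13, LS_D=5) = 5; LS_A = 5−5 = 0
Slack_E = LS_E − ES_E = 12 − 7 = 5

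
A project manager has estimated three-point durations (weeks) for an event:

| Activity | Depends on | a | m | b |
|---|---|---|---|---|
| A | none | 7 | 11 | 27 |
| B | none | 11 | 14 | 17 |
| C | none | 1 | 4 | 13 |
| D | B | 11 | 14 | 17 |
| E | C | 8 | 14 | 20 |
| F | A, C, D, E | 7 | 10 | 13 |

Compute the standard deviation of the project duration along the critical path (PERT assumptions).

1.73 weeks

te_A = (7 + 4·11 + 27)/6 = 78/6 = 13; σ²_A = ((27−7)/6)² = 11.111
te_B = (11 + 4·14 + 17)/6 = 84/6 = 14; σ²_B = ((17−11)/6)² = 1.000
te_C = (1 + 4·4 + 13)/6 = 30/6 = 5; σ²_C = ((13−1)/6)² = 4.000
te_D = (11 + 4·14 + 17)/6 = 84/6 = 14; σ²_D = ((17−11)/6)² = 1.000
te_E = (8 + 4·14 + 20)/6 = 84/6 = 14; σ²_E = ((20−8)/6)² = 4.000
te_F = (7 + 4·10 + 13)/6 = 60/6 = 10; σ²_F = ((13−7)/6)² = 1.000

Forward pass:
ES_A = 0; EF_A = 13
ES_B = 0; EF_B = 14
ES_C = 0; EF_C = 5
ES_D = 14; EF_D = 14+14 = 28
ES_E = 5; EF_E = 5+14 = 19
ES_F = max(EF_A=13, EF_C=5, EF_D=28, EF_E=19) = 28; EF_F = 28+10 = 38
Expected project duration μ = 38 weeks. Critical path: B → D → F.

Variance along critical path = 1.000 + 1.000 + 1.000 = 3.000
σ = √3.000 = 1.732 weeks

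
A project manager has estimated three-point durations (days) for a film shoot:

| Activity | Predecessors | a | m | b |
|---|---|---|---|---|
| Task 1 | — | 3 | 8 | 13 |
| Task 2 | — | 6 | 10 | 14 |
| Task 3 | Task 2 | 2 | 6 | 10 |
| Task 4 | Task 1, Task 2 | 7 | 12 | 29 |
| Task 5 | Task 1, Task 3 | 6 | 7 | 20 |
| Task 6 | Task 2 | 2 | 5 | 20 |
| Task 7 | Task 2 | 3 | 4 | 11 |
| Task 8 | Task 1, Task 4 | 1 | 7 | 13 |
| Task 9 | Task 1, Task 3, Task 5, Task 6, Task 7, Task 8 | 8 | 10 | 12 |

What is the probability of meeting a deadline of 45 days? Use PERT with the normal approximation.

te_Task 1 = (3 + 4·8 + 13)/6 = 48/6 = 8; σ²_Task 1 = ((13−3)/6)² = 2.778
te_Task 2 = (6 + 4·10 + 14)/6 = 60/6 = 10; σ²_Task 2 = ((14−6)/6)² = 1.778
te_Task 3 = (2 + 4·6 + 10)/6 = 36/6 = 6; σ²_Task 3 = ((10−2)/6)² = 1.778
te_Task 4 = (7 + 4·12 + 29)/6 = 84/6 = 14; σ²_Task 4 = ((29−7)/6)² = 13.444
te_Task 5 = (6 + 4·7 + 20)/6 = 54/6 = 9; σ²_Task 5 = ((20−6)/6)² = 5.444
te_Task 6 = (2 + 4·5 + 20)/6 = 42/6 = 7; σ²_Task 6 = ((20−2)/6)² = 9.000
te_Task 7 = (3 + 4·4 + 11)/6 = 30/6 = 5; σ²_Task 7 = ((11−3)/6)² = 1.778
te_Task 8 = (1 + 4·7 + 13)/6 = 42/6 = 7; σ²_Task 8 = ((13−1)/6)² = 4.000
te_Task 9 = (8 + 4·10 + 12)/6 = 60/6 = 10; σ²_Task 9 = ((12−8)/6)² = 0.444

Forward pass:
ES_Task 1 = 0; EF_Task 1 = 8
ES_Task 2 = 0; EF_Task 2 = 10
ES_Task 3 = 10; EF_Task 3 = 10+6 = 16
ES_Task 4 = max(EF_Task 1=8, EF_Task 2=10) = 10; EF_Task 4 = 10+14 = 24
ES_Task 5 = max(EF_Task 1=8, EF_Task 3=16) = 16; EF_Task 5 = 16+9 = 25
ES_Task 6 = 10; EF_Task 6 = 10+7 = 17
ES_Task 7 = 10; EF_Task 7 = 10+5 = 15
ES_Task 8 = max(EF_Task 1=8, EF_Task 4=24) = 24; EF_Task 8 = 24+7 = 31
ES_Task 9 = max(EF_Task 1=8, EF_Task 3=16, EF_Task 5=25, EF_Task 6=17, EF_Task 7=15, EF_Task 8=31) = 31; EF_Task 9 = 31+10 = 41
Expected project duration μ = 41 days. Critical path: Task 2 → Task 4 → Task 8 → Task 9.

Variance along critical path = 1.778 + 13.444 + 4.000 + 0.444 = 19.667; σ = √19.667 = 4.435 days.
Z = (45 − 41) / 4.435 = 0.902
P(T ≤ 45) = Φ(0.902) ≈ 0.816

0.816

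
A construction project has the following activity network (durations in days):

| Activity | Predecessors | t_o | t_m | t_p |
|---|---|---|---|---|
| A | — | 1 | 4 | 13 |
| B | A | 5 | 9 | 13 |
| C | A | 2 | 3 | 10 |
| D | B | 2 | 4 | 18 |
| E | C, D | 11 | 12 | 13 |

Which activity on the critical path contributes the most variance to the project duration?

D

te_A = (1 + 4·4 + 13)/6 = 30/6 = 5; σ²_A = ((13−1)/6)² = 4.000
te_B = (5 + 4·9 + 13)/6 = 54/6 = 9; σ²_B = ((13−5)/6)² = 1.778
te_C = (2 + 4·3 + 10)/6 = 24/6 = 4; σ²_C = ((10−2)/6)² = 1.778
te_D = (2 + 4·4 + 18)/6 = 36/6 = 6; σ²_D = ((18−2)/6)² = 7.111
te_E = (11 + 4·12 + 13)/6 = 72/6 = 12; σ²_E = ((13−11)/6)² = 0.111

Forward pass:
ES_A = 0; EF_A = 5
ES_B = 5; EF_B = 5+9 = 14
ES_C = 5; EF_C = 5+4 = 9
ES_D = 14; EF_D = 14+6 = 20
ES_E = max(EF_C=9, EF_D=20) = 20; EF_E = 20+12 = 32
Expected project duration μ = 32 days. Critical path: A → B → D → E.

Variances on critical path: σ²_A=4.000, σ²_B=1.778, σ²_D=7.111, σ²_E=0.111.
Largest is σ²_D = 7.111.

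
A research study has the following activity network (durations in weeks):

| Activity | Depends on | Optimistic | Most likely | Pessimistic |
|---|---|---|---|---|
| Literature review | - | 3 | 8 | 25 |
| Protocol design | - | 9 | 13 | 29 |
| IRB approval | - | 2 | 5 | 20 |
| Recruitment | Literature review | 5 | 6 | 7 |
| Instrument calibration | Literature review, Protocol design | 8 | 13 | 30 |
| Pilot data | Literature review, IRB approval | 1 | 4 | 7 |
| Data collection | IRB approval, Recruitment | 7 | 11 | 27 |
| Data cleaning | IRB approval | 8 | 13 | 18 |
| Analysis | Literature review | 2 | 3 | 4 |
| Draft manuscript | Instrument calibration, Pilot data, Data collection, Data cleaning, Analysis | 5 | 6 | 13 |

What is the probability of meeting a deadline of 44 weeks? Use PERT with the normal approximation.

0.914

te_Literature review = (3 + 4·8 + 25)/6 = 60/6 = 10; σ²_Literature review = ((25−3)/6)² = 13.444
te_Protocol design = (9 + 4·13 + 29)/6 = 90/6 = 15; σ²_Protocol design = ((29−9)/6)² = 11.111
te_IRB approval = (2 + 4·5 + 20)/6 = 42/6 = 7; σ²_IRB approval = ((20−2)/6)² = 9.000
te_Recruitment = (5 + 4·6 + 7)/6 = 36/6 = 6; σ²_Recruitment = ((7−5)/6)² = 0.111
te_Instrument calibration = (8 + 4·13 + 30)/6 = 90/6 = 15; σ²_Instrument calibration = ((30−8)/6)² = 13.444
te_Pilot data = (1 + 4·4 + 7)/6 = 24/6 = 4; σ²_Pilot data = ((7−1)/6)² = 1.000
te_Data collection = (7 + 4·11 + 27)/6 = 78/6 = 13; σ²_Data collection = ((27−7)/6)² = 11.111
te_Data cleaning = (8 + 4·13 + 18)/6 = 78/6 = 13; σ²_Data cleaning = ((18−8)/6)² = 2.778
te_Analysis = (2 + 4·3 + 4)/6 = 18/6 = 3; σ²_Analysis = ((4−2)/6)² = 0.111
te_Draft manuscript = (5 + 4·6 + 13)/6 = 42/6 = 7; σ²_Draft manuscript = ((13−5)/6)² = 1.778

Forward pass:
ES_Literature review = 0; EF_Literature review = 10
ES_Protocol design = 0; EF_Protocol design = 15
ES_IRB approval = 0; EF_IRB approval = 7
ES_Recruitment = 10; EF_Recruitment = 10+6 = 16
ES_Instrument calibration = max(EF_Literature review=10, EF_Protocol design=15) = 15; EF_Instrument calibration = 15+15 = 30
ES_Pilot data = max(EF_Literature review=10, EF_IRB approval=7) = 10; EF_Pilot data = 10+4 = 14
ES_Data collection = max(EF_IRB approval=7, EF_Recruitment=16) = 16; EF_Data collection = 16+13 = 29
ES_Data cleaning = 7; EF_Data cleaning = 7+13 = 20
ES_Analysis = 10; EF_Analysis = 10+3 = 13
ES_Draft manuscript = max(EF_Instrument calibration=30, EF_Pilot data=14, EF_Data collection=29, EF_Data cleaning=20, EF_Analysis=13) = 30; EF_Draft manuscript = 30+7 = 37
Expected project duration μ = 37 weeks. Critical path: Protocol design → Instrument calibration → Draft manuscript.

Variance along critical path = 11.111 + 13.444 + 1.778 = 26.333; σ = √26.333 = 5.132 weeks.
Z = (44 − 37) / 5.132 = 1.364
P(T ≤ 44) = Φ(1.364) ≈ 0.914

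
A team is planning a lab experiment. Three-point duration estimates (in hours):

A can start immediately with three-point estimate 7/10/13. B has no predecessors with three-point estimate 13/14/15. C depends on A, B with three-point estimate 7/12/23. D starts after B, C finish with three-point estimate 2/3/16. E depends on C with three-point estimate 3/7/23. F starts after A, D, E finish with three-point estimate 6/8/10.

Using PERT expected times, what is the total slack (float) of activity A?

4 hours

te_A = (7 + 4·10 + 13)/6 = 60/6 = 10
te_B = (13 + 4·14 + 15)/6 = 84/6 = 14
te_C = (7 + 4·12 + 23)/6 = 78/6 = 13
te_D = (2 + 4·3 + 16)/6 = 30/6 = 5
te_E = (3 + 4·7 + 23)/6 = 54/6 = 9
te_F = (6 + 4·8 + 10)/6 = 48/6 = 8

Forward pass:
ES_A = 0; EF_A = 10
ES_B = 0; EF_B = 14
ES_C = max(EF_A=10, EF_B=14) = 14; EF_C = 14+13 = 27
ES_D = max(EF_B=14, EF_C=27) = 27; EF_D = 27+5 = 32
ES_E = 27; EF_E = 27+9 = 36
ES_F = max(EF_A=10, EF_D=32, EF_E=36) = 36; EF_F = 36+8 = 44
Expected project duration μ = 44 hours. Critical path: B → C → E → F.

Backward pass:
LF_F = 44; LS_F = 44−8 = 36
LF_E = LS_F = 36; LS_E = 36−9 = 27
LF_D = LS_F = 36; LS_D = 36−5 = 31
LF_C = min(LS_D=31, LS_E=27) = 27; LS_C = 27−13 = 14
LF_B = min(LS_C=14, LS_D=31) = 14; LS_B = 14−14 = 0
LF_A = min(LS_C=14, LS_F=36) = 14; LS_A = 14−10 = 4
Slack_A = LS_A − ES_A = 4 − 0 = 4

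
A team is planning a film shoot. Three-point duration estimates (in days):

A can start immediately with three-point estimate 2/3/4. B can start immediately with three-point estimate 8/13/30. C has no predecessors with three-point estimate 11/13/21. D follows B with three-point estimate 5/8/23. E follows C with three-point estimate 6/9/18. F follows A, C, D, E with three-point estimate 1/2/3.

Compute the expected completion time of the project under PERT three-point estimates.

te_A = (2 + 4·3 + 4)/6 = 18/6 = 3
te_B = (8 + 4·13 + 30)/6 = 90/6 = 15
te_C = (11 + 4·13 + 21)/6 = 84/6 = 14
te_D = (5 + 4·8 + 23)/6 = 60/6 = 10
te_E = (6 + 4·9 + 18)/6 = 60/6 = 10
te_F = (1 + 4·2 + 3)/6 = 12/6 = 2

Forward pass:
ES_A = 0; EF_A = 3
ES_B = 0; EF_B = 15
ES_C = 0; EF_C = 14
ES_D = 15; EF_D = 15+10 = 25
ES_E = 14; EF_E = 14+10 = 24
ES_F = max(EF_A=3, EF_C=14, EF_D=25, EF_E=24) = 25; EF_F = 25+2 = 27
Expected project duration μ = 27 days. Critical path: B → D → F.

27 days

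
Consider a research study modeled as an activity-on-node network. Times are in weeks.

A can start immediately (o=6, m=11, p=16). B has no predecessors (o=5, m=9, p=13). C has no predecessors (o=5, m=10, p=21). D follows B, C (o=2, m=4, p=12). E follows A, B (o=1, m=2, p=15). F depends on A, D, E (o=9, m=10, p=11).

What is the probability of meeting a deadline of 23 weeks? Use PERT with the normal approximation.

te_A = (6 + 4·11 + 16)/6 = 66/6 = 11; σ²_A = ((16−6)/6)² = 2.778
te_B = (5 + 4·9 + 13)/6 = 54/6 = 9; σ²_B = ((13−5)/6)² = 1.778
te_C = (5 + 4·10 + 21)/6 = 66/6 = 11; σ²_C = ((21−5)/6)² = 7.111
te_D = (2 + 4·4 + 12)/6 = 30/6 = 5; σ²_D = ((12−2)/6)² = 2.778
te_E = (1 + 4·2 + 15)/6 = 24/6 = 4; σ²_E = ((15−1)/6)² = 5.444
te_F = (9 + 4·10 + 11)/6 = 60/6 = 10; σ²_F = ((11−9)/6)² = 0.111

Forward pass:
ES_A = 0; EF_A = 11
ES_B = 0; EF_B = 9
ES_C = 0; EF_C = 11
ES_D = max(EF_B=9, EF_C=11) = 11; EF_D = 11+5 = 16
ES_E = max(EF_A=11, EF_B=9) = 11; EF_E = 11+4 = 15
ES_F = max(EF_A=11, EF_D=16, EF_E=15) = 16; EF_F = 16+10 = 26
Expected project duration μ = 26 weeks. Critical path: C → D → F.

Variance along critical path = 7.111 + 2.778 + 0.111 = 10.000; σ = √10.000 = 3.162 weeks.
Z = (23 − 26) / 3.162 = -0.949
P(T ≤ 23) = Φ(-0.949) ≈ 0.171

0.171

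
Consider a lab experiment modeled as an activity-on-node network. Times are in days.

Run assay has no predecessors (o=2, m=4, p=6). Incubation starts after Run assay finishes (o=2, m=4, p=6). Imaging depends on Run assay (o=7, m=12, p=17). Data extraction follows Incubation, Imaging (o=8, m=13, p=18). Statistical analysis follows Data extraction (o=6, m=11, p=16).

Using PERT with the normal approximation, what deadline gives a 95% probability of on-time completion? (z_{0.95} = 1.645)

44.9 days

te_Run assay = (2 + 4·4 + 6)/6 = 24/6 = 4; σ²_Run assay = ((6−2)/6)² = 0.444
te_Incubation = (2 + 4·4 + 6)/6 = 24/6 = 4; σ²_Incubation = ((6−2)/6)² = 0.444
te_Imaging = (7 + 4·12 + 17)/6 = 72/6 = 12; σ²_Imaging = ((17−7)/6)² = 2.778
te_Data extraction = (8 + 4·13 + 18)/6 = 78/6 = 13; σ²_Data extraction = ((18−8)/6)² = 2.778
te_Statistical analysis = (6 + 4·11 + 16)/6 = 66/6 = 11; σ²_Statistical analysis = ((16−6)/6)² = 2.778

Forward pass:
ES_Run assay = 0; EF_Run assay = 4
ES_Incubation = 4; EF_Incubation = 4+4 = 8
ES_Imaging = 4; EF_Imaging = 4+12 = 16
ES_Data extraction = max(EF_Incubation=8, EF_Imaging=16) = 16; EF_Data extraction = 16+13 = 29
ES_Statistical analysis = 29; EF_Statistical analysis = 29+11 = 40
Expected project duration μ = 40 days. Critical path: Run assay → Imaging → Data extraction → Statistical analysis.

Variance along critical path = 0.444 + 2.778 + 2.778 + 2.778 = 8.778; σ = 2.963 days.
D = μ + z·σ = 40 + 1.645·2.963 = 44.9 days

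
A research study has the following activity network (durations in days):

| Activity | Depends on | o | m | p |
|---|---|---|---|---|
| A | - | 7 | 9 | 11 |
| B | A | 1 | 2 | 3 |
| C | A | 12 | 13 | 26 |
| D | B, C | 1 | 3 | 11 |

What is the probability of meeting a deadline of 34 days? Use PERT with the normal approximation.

0.979

te_A = (7 + 4·9 + 11)/6 = 54/6 = 9; σ²_A = ((11−7)/6)² = 0.444
te_B = (1 + 4·2 + 3)/6 = 12/6 = 2; σ²_B = ((3−1)/6)² = 0.111
te_C = (12 + 4·13 + 26)/6 = 90/6 = 15; σ²_C = ((26−12)/6)² = 5.444
te_D = (1 + 4·3 + 11)/6 = 24/6 = 4; σ²_D = ((11−1)/6)² = 2.778

Forward pass:
ES_A = 0; EF_A = 9
ES_B = 9; EF_B = 9+2 = 11
ES_C = 9; EF_C = 9+15 = 24
ES_D = max(EF_B=11, EF_C=24) = 24; EF_D = 24+4 = 28
Expected project duration μ = 28 days. Critical path: A → C → D.

Variance along critical path = 0.444 + 5.444 + 2.778 = 8.667; σ = √8.667 = 2.944 days.
Z = (34 − 28) / 2.944 = 2.038
P(T ≤ 34) = Φ(2.038) ≈ 0.979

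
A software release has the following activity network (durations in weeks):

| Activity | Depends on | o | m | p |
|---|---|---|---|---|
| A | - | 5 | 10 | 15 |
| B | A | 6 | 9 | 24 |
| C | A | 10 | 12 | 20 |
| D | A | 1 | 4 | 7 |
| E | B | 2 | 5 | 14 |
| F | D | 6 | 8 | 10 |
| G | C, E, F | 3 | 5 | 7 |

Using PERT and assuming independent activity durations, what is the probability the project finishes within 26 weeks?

0.068

te_A = (5 + 4·10 + 15)/6 = 60/6 = 10; σ²_A = ((15−5)/6)² = 2.778
te_B = (6 + 4·9 + 24)/6 = 66/6 = 11; σ²_B = ((24−6)/6)² = 9.000
te_C = (10 + 4·12 + 20)/6 = 78/6 = 13; σ²_C = ((20−10)/6)² = 2.778
te_D = (1 + 4·4 + 7)/6 = 24/6 = 4; σ²_D = ((7−1)/6)² = 1.000
te_E = (2 + 4·5 + 14)/6 = 36/6 = 6; σ²_E = ((14−2)/6)² = 4.000
te_F = (6 + 4·8 + 10)/6 = 48/6 = 8; σ²_F = ((10−6)/6)² = 0.444
te_G = (3 + 4·5 + 7)/6 = 30/6 = 5; σ²_G = ((7−3)/6)² = 0.444

Forward pass:
ES_A = 0; EF_A = 10
ES_B = 10; EF_B = 10+11 = 21
ES_C = 10; EF_C = 10+13 = 23
ES_D = 10; EF_D = 10+4 = 14
ES_E = 21; EF_E = 21+6 = 27
ES_F = 14; EF_F = 14+8 = 22
ES_G = max(EF_C=23, EF_E=27, EF_F=22) = 27; EF_G = 27+5 = 32
Expected project duration μ = 32 weeks. Critical path: A → B → E → G.

Variance along critical path = 2.778 + 9.000 + 4.000 + 0.444 = 16.222; σ = √16.222 = 4.028 weeks.
Z = (26 − 32) / 4.028 = -1.490
P(T ≤ 26) = Φ(-1.490) ≈ 0.068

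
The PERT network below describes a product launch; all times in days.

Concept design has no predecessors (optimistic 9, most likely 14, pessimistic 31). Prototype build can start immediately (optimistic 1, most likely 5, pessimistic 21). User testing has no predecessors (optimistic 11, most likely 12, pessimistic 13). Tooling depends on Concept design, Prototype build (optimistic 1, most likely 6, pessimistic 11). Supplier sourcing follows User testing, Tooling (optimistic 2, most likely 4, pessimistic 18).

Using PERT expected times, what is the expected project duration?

te_Concept design = (9 + 4·14 + 31)/6 = 96/6 = 16
te_Prototype build = (1 + 4·5 + 21)/6 = 42/6 = 7
te_User testing = (11 + 4·12 + 13)/6 = 72/6 = 12
te_Tooling = (1 + 4·6 + 11)/6 = 36/6 = 6
te_Supplier sourcing = (2 + 4·4 + 18)/6 = 36/6 = 6

Forward pass:
ES_Concept design = 0; EF_Concept design = 16
ES_Prototype build = 0; EF_Prototype build = 7
ES_User testing = 0; EF_User testing = 12
ES_Tooling = max(EF_Concept design=16, EF_Prototype build=7) = 16; EF_Tooling = 16+6 = 22
ES_Supplier sourcing = max(EF_User testing=12, EF_Tooling=22) = 22; EF_Supplier sourcing = 22+6 = 28
Expected project duration μ = 28 days. Critical path: Concept design → Tooling → Supplier sourcing.

28 days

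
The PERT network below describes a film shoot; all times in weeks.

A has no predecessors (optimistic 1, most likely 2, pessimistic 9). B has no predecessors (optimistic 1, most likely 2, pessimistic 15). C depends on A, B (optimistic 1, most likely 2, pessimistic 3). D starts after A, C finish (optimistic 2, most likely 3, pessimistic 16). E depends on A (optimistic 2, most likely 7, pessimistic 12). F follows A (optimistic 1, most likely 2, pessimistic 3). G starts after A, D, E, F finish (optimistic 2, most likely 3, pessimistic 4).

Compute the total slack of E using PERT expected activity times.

1 weeks

te_A = (1 + 4·2 + 9)/6 = 18/6 = 3
te_B = (1 + 4·2 + 15)/6 = 24/6 = 4
te_C = (1 + 4·2 + 3)/6 = 12/6 = 2
te_D = (2 + 4·3 + 16)/6 = 30/6 = 5
te_E = (2 + 4·7 + 12)/6 = 42/6 = 7
te_F = (1 + 4·2 + 3)/6 = 12/6 = 2
te_G = (2 + 4·3 + 4)/6 = 18/6 = 3

Forward pass:
ES_A = 0; EF_A = 3
ES_B = 0; EF_B = 4
ES_C = max(EF_A=3, EF_B=4) = 4; EF_C = 4+2 = 6
ES_D = max(EF_A=3, EF_C=6) = 6; EF_D = 6+5 = 11
ES_E = 3; EF_E = 3+7 = 10
ES_F = 3; EF_F = 3+2 = 5
ES_G = max(EF_A=3, EF_D=11, EF_E=10, EF_F=5) = 11; EF_G = 11+3 = 14
Expected project duration μ = 14 weeks. Critical path: B → C → D → G.

Backward pass:
LF_G = 14; LS_G = 14−3 = 11
LF_F = LS_G = 11; LS_F = 11−2 = 9
LF_E = LS_G = 11; LS_E = 11−7 = 4
LF_D = LS_G = 11; LS_D = 11−5 = 6
LF_C = LS_D = 6; LS_C = 6−2 = 4
LF_B = LS_C = 4; LS_B = 4−4 = 0
LF_A = min(LS_C=4, LS_D=6, LS_E=4, LS_F=9, LS_G=11) = 4; LS_A = 4−3 = 1
Slack_E = LS_E − ES_E = 4 − 3 = 1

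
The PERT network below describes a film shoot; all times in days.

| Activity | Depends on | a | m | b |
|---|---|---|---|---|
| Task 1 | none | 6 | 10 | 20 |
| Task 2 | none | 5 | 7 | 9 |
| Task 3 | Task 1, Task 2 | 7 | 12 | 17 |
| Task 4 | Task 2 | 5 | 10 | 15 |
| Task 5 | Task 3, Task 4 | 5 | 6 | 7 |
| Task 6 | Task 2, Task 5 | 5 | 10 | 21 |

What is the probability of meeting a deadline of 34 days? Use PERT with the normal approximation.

0.063

te_Task 1 = (6 + 4·10 + 20)/6 = 66/6 = 11; σ²_Task 1 = ((20−6)/6)² = 5.444
te_Task 2 = (5 + 4·7 + 9)/6 = 42/6 = 7; σ²_Task 2 = ((9−5)/6)² = 0.444
te_Task 3 = (7 + 4·12 + 17)/6 = 72/6 = 12; σ²_Task 3 = ((17−7)/6)² = 2.778
te_Task 4 = (5 + 4·10 + 15)/6 = 60/6 = 10; σ²_Task 4 = ((15−5)/6)² = 2.778
te_Task 5 = (5 + 4·6 + 7)/6 = 36/6 = 6; σ²_Task 5 = ((7−5)/6)² = 0.111
te_Task 6 = (5 + 4·10 + 21)/6 = 66/6 = 11; σ²_Task 6 = ((21−5)/6)² = 7.111

Forward pass:
ES_Task 1 = 0; EF_Task 1 = 11
ES_Task 2 = 0; EF_Task 2 = 7
ES_Task 3 = max(EF_Task 1=11, EF_Task 2=7) = 11; EF_Task 3 = 11+12 = 23
ES_Task 4 = 7; EF_Task 4 = 7+10 = 17
ES_Task 5 = max(EF_Task 3=23, EF_Task 4=17) = 23; EF_Task 5 = 23+6 = 29
ES_Task 6 = max(EF_Task 2=7, EF_Task 5=29) = 29; EF_Task 6 = 29+11 = 40
Expected project duration μ = 40 days. Critical path: Task 1 → Task 3 → Task 5 → Task 6.

Variance along critical path = 5.444 + 2.778 + 0.111 + 7.111 = 15.444; σ = √15.444 = 3.930 days.
Z = (34 − 40) / 3.930 = -1.527
P(T ≤ 34) = Φ(-1.527) ≈ 0.063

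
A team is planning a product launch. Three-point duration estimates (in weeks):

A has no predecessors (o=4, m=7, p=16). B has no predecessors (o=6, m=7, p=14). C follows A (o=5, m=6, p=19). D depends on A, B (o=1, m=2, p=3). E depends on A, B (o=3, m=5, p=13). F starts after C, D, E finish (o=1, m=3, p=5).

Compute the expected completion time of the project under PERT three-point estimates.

te_A = (4 + 4·7 + 16)/6 = 48/6 = 8
te_B = (6 + 4·7 + 14)/6 = 48/6 = 8
te_C = (5 + 4·6 + 19)/6 = 48/6 = 8
te_D = (1 + 4·2 + 3)/6 = 12/6 = 2
te_E = (3 + 4·5 + 13)/6 = 36/6 = 6
te_F = (1 + 4·3 + 5)/6 = 18/6 = 3

Forward pass:
ES_A = 0; EF_A = 8
ES_B = 0; EF_B = 8
ES_C = 8; EF_C = 8+8 = 16
ES_D = max(EF_A=8, EF_B=8) = 8; EF_D = 8+2 = 10
ES_E = max(EF_A=8, EF_B=8) = 8; EF_E = 8+6 = 14
ES_F = max(EF_C=16, EF_D=10, EF_E=14) = 16; EF_F = 16+3 = 19
Expected project duration μ = 19 weeks. Critical path: A → C → F.

19 weeks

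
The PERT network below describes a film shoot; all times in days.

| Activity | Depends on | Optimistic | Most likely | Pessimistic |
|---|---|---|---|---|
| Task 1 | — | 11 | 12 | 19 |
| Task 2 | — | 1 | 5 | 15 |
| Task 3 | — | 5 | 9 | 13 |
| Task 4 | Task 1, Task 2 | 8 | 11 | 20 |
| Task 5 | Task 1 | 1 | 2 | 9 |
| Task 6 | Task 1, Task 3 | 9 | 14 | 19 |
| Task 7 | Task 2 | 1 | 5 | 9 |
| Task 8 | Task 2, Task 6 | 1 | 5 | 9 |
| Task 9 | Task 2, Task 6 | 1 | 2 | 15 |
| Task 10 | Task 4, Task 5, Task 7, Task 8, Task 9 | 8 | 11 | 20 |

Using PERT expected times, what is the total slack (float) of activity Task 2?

14 days

te_Task 1 = (11 + 4·12 + 19)/6 = 78/6 = 13
te_Task 2 = (1 + 4·5 + 15)/6 = 36/6 = 6
te_Task 3 = (5 + 4·9 + 13)/6 = 54/6 = 9
te_Task 4 = (8 + 4·11 + 20)/6 = 72/6 = 12
te_Task 5 = (1 + 4·2 + 9)/6 = 18/6 = 3
te_Task 6 = (9 + 4·14 + 19)/6 = 84/6 = 14
te_Task 7 = (1 + 4·5 + 9)/6 = 30/6 = 5
te_Task 8 = (1 + 4·5 + 9)/6 = 30/6 = 5
te_Task 9 = (1 + 4·2 + 15)/6 = 24/6 = 4
te_Task 10 = (8 + 4·11 + 20)/6 = 72/6 = 12

Forward pass:
ES_Task 1 = 0; EF_Task 1 = 13
ES_Task 2 = 0; EF_Task 2 = 6
ES_Task 3 = 0; EF_Task 3 = 9
ES_Task 4 = max(EF_Task 1=13, EF_Task 2=6) = 13; EF_Task 4 = 13+12 = 25
ES_Task 5 = 13; EF_Task 5 = 13+3 = 16
ES_Task 6 = max(EF_Task 1=13, EF_Task 3=9) = 13; EF_Task 6 = 13+14 = 27
ES_Task 7 = 6; EF_Task 7 = 6+5 = 11
ES_Task 8 = max(EF_Task 2=6, EF_Task 6=27) = 27; EF_Task 8 = 27+5 = 32
ES_Task 9 = max(EF_Task 2=6, EF_Task 6=27) = 27; EF_Task 9 = 27+4 = 31
ES_Task 10 = max(EF_Task 4=25, EF_Task 5=16, EF_Task 7=11, EF_Task 8=32, EF_Task 9=31) = 32; EF_Task 10 = 32+12 = 44
Expected project duration μ = 44 days. Critical path: Task 1 → Task 6 → Task 8 → Task 10.

Backward pass:
LF_Task 10 = 44; LS_Task 10 = 44−12 = 32
LF_Task 9 = LS_Task 10 = 32; LS_Task 9 = 32−4 = 28
LF_Task 8 = LS_Task 10 = 32; LS_Task 8 = 32−5 = 27
LF_Task 7 = LS_Task 10 = 32; LS_Task 7 = 32−5 = 27
LF_Task 6 = min(LS_Task 8=27, LS_Task 9=28) = 27; LS_Task 6 = 27−14 = 13
LF_Task 5 = LS_Task 10 = 32; LS_Task 5 = 32−3 = 29
LF_Task 4 = LS_Task 10 = 32; LS_Task 4 = 32−12 = 20
LF_Task 3 = LS_Task 6 = 13; LS_Task 3 = 13−9 = 4
LF_Task 2 = min(LS_Task 4=20, LS_Task 7=27, LS_Task 8=27, LS_Task 9=28) = 20; LS_Task 2 = 20−6 = 14
LF_Task 1 = min(LS_Task 4=20, LS_Task 5=29, LS_Task 6=13) = 13; LS_Task 1 = 13−13 = 0
Slack_Task 2 = LS_Task 2 − ES_Task 2 = 14 − 0 = 14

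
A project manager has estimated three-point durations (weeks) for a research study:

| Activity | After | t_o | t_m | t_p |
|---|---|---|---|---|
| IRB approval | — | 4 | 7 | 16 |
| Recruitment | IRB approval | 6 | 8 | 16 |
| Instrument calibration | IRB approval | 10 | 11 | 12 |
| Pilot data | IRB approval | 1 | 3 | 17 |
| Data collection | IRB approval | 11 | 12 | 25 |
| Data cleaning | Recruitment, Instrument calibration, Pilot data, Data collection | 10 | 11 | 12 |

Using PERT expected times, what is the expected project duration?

te_IRB approval = (4 + 4·7 + 16)/6 = 48/6 = 8
te_Recruitment = (6 + 4·8 + 16)/6 = 54/6 = 9
te_Instrument calibration = (10 + 4·11 + 12)/6 = 66/6 = 11
te_Pilot data = (1 + 4·3 + 17)/6 = 30/6 = 5
te_Data collection = (11 + 4·12 + 25)/6 = 84/6 = 14
te_Data cleaning = (10 + 4·11 + 12)/6 = 66/6 = 11

Forward pass:
ES_IRB approval = 0; EF_IRB approval = 8
ES_Recruitment = 8; EF_Recruitment = 8+9 = 17
ES_Instrument calibration = 8; EF_Instrument calibration = 8+11 = 19
ES_Pilot data = 8; EF_Pilot data = 8+5 = 13
ES_Data collection = 8; EF_Data collection = 8+14 = 22
ES_Data cleaning = max(EF_Recruitment=17, EF_Instrument calibration=19, EF_Pilot data=13, EF_Data collection=22) = 22; EF_Data cleaning = 22+11 = 33
Expected project duration μ = 33 weeks. Critical path: IRB approval → Data collection → Data cleaning.

33 weeks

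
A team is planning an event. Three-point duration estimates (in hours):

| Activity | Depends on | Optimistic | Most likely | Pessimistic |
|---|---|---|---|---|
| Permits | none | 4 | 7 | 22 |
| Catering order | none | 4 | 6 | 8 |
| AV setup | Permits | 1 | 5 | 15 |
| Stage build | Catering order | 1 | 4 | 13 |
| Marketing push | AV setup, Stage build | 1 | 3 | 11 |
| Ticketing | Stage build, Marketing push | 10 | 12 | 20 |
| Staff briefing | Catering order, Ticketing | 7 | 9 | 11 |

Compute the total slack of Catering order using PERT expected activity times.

te_Permits = (4 + 4·7 + 22)/6 = 54/6 = 9
te_Catering order = (4 + 4·6 + 8)/6 = 36/6 = 6
te_AV setup = (1 + 4·5 + 15)/6 = 36/6 = 6
te_Stage build = (1 + 4·4 + 13)/6 = 30/6 = 5
te_Marketing push = (1 + 4·3 + 11)/6 = 24/6 = 4
te_Ticketing = (10 + 4·12 + 20)/6 = 78/6 = 13
te_Staff briefing = (7 + 4·9 + 11)/6 = 54/6 = 9

Forward pass:
ES_Permits = 0; EF_Permits = 9
ES_Catering order = 0; EF_Catering order = 6
ES_AV setup = 9; EF_AV setup = 9+6 = 15
ES_Stage build = 6; EF_Stage build = 6+5 = 11
ES_Marketing push = max(EF_AV setup=15, EF_Stage build=11) = 15; EF_Marketing push = 15+4 = 19
ES_Ticketing = max(EF_Stage build=11, EF_Marketing push=19) = 19; EF_Ticketing = 19+13 = 32
ES_Staff briefing = max(EF_Catering order=6, EF_Ticketing=32) = 32; EF_Staff briefing = 32+9 = 41
Expected project duration μ = 41 hours. Critical path: Permits → AV setup → Marketing push → Ticketing → Staff briefing.

Backward pass:
LF_Staff briefing = 41; LS_Staff briefing = 41−9 = 32
LF_Ticketing = LS_Staff briefing = 32; LS_Ticketing = 32−13 = 19
LF_Marketing push = LS_Ticketing = 19; LS_Marketing push = 19−4 = 15
LF_Stage build = min(LS_Marketing push=15, LS_Ticketing=19) = 15; LS_Stage build = 15−5 = 10
LF_AV setup = LS_Marketing push = 15; LS_AV setup = 15−6 = 9
LF_Catering order = min(LS_Stage build=10, LS_Staff briefing=32) = 10; LS_Catering order = 10−6 = 4
LF_Permits = LS_AV setup = 9; LS_Permits = 9−9 = 0
Slack_Catering order = LS_Catering order − ES_Catering order = 4 − 0 = 4

4 hours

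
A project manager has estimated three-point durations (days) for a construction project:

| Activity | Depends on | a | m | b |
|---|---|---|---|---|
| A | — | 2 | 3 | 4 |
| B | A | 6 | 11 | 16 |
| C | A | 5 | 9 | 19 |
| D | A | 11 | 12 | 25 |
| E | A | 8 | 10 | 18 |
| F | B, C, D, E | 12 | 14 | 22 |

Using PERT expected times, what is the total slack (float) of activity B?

te_A = (2 + 4·3 + 4)/6 = 18/6 = 3
te_B = (6 + 4·11 + 16)/6 = 66/6 = 11
te_C = (5 + 4·9 + 19)/6 = 60/6 = 10
te_D = (11 + 4·12 + 25)/6 = 84/6 = 14
te_E = (8 + 4·10 + 18)/6 = 66/6 = 11
te_F = (12 + 4·14 + 22)/6 = 90/6 = 15

Forward pass:
ES_A = 0; EF_A = 3
ES_B = 3; EF_B = 3+11 = 14
ES_C = 3; EF_C = 3+10 = 13
ES_D = 3; EF_D = 3+14 = 17
ES_E = 3; EF_E = 3+11 = 14
ES_F = max(EF_B=14, EF_C=13, EF_D=17, EF_E=14) = 17; EF_F = 17+15 = 32
Expected project duration μ = 32 days. Critical path: A → D → F.

Backward pass:
LF_F = 32; LS_F = 32−15 = 17
LF_E = LS_F = 17; LS_E = 17−11 = 6
LF_D = LS_F = 17; LS_D = 17−14 = 3
LF_C = LS_F = 17; LS_C = 17−10 = 7
LF_B = LS_F = 17; LS_B = 17−11 = 6
LF_A = min(LS_B=6, LS_C=7, LS_D=3, LS_E=6) = 3; LS_A = 3−3 = 0
Slack_B = LS_B − ES_B = 6 − 3 = 3

3 days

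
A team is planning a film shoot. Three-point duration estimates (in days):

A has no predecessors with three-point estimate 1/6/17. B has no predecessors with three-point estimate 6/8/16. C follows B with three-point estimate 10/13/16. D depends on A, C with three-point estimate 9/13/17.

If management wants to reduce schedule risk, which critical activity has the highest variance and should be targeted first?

B

te_A = (1 + 4·6 + 17)/6 = 42/6 = 7; σ²_A = ((17−1)/6)² = 7.111
te_B = (6 + 4·8 + 16)/6 = 54/6 = 9; σ²_B = ((16−6)/6)² = 2.778
te_C = (10 + 4·13 + 16)/6 = 78/6 = 13; σ²_C = ((16−10)/6)² = 1.000
te_D = (9 + 4·13 + 17)/6 = 78/6 = 13; σ²_D = ((17−9)/6)² = 1.778

Forward pass:
ES_A = 0; EF_A = 7
ES_B = 0; EF_B = 9
ES_C = 9; EF_C = 9+13 = 22
ES_D = max(EF_A=7, EF_C=22) = 22; EF_D = 22+13 = 35
Expected project duration μ = 35 days. Critical path: B → C → D.

Variances on critical path: σ²_B=2.778, σ²_C=1.000, σ²_D=1.778.
Largest is σ²_B = 2.778.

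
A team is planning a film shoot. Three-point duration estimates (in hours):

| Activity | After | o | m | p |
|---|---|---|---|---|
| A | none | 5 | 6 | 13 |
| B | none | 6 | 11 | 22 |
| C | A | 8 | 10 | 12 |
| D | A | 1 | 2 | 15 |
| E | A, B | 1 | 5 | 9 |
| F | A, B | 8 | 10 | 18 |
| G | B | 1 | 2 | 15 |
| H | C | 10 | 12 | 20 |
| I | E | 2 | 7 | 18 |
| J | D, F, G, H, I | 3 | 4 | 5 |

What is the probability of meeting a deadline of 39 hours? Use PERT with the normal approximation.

te_A = (5 + 4·6 + 13)/6 = 42/6 = 7; σ²_A = ((13−5)/6)² = 1.778
te_B = (6 + 4·11 + 22)/6 = 72/6 = 12; σ²_B = ((22−6)/6)² = 7.111
te_C = (8 + 4·10 + 12)/6 = 60/6 = 10; σ²_C = ((12−8)/6)² = 0.444
te_D = (1 + 4·2 + 15)/6 = 24/6 = 4; σ²_D = ((15−1)/6)² = 5.444
te_E = (1 + 4·5 + 9)/6 = 30/6 = 5; σ²_E = ((9−1)/6)² = 1.778
te_F = (8 + 4·10 + 18)/6 = 66/6 = 11; σ²_F = ((18−8)/6)² = 2.778
te_G = (1 + 4·2 + 15)/6 = 24/6 = 4; σ²_G = ((15−1)/6)² = 5.444
te_H = (10 + 4·12 + 20)/6 = 78/6 = 13; σ²_H = ((20−10)/6)² = 2.778
te_I = (2 + 4·7 + 18)/6 = 48/6 = 8; σ²_I = ((18−2)/6)² = 7.111
te_J = (3 + 4·4 + 5)/6 = 24/6 = 4; σ²_J = ((5−3)/6)² = 0.111

Forward pass:
ES_A = 0; EF_A = 7
ES_B = 0; EF_B = 12
ES_C = 7; EF_C = 7+10 = 17
ES_D = 7; EF_D = 7+4 = 11
ES_E = max(EF_A=7, EF_B=12) = 12; EF_E = 12+5 = 17
ES_F = max(EF_A=7, EF_B=12) = 12; EF_F = 12+11 = 23
ES_G = 12; EF_G = 12+4 = 16
ES_H = 17; EF_H = 17+13 = 30
ES_I = 17; EF_I = 17+8 = 25
ES_J = max(EF_D=11, EF_F=23, EF_G=16, EF_H=30, EF_I=25) = 30; EF_J = 30+4 = 34
Expected project duration μ = 34 hours. Critical path: A → C → H → J.

Variance along critical path = 1.778 + 0.444 + 2.778 + 0.111 = 5.111; σ = √5.111 = 2.261 hours.
Z = (39 − 34) / 2.261 = 2.212
P(T ≤ 39) = Φ(2.212) ≈ 0.987

0.987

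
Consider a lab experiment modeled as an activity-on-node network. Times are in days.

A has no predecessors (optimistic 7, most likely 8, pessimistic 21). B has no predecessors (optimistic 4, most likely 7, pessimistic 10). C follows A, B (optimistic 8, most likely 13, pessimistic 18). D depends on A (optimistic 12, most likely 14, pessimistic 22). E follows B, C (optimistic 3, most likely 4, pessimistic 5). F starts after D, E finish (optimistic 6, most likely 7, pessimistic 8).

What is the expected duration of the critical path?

te_A = (7 + 4·8 + 21)/6 = 60/6 = 10
te_B = (4 + 4·7 + 10)/6 = 42/6 = 7
te_C = (8 + 4·13 + 18)/6 = 78/6 = 13
te_D = (12 + 4·14 + 22)/6 = 90/6 = 15
te_E = (3 + 4·4 + 5)/6 = 24/6 = 4
te_F = (6 + 4·7 + 8)/6 = 42/6 = 7

Forward pass:
ES_A = 0; EF_A = 10
ES_B = 0; EF_B = 7
ES_C = max(EF_A=10, EF_B=7) = 10; EF_C = 10+13 = 23
ES_D = 10; EF_D = 10+15 = 25
ES_E = max(EF_B=7, EF_C=23) = 23; EF_E = 23+4 = 27
ES_F = max(EF_D=25, EF_E=27) = 27; EF_F = 27+7 = 34
Expected project duration μ = 34 days. Critical path: A → C → E → F.

34 days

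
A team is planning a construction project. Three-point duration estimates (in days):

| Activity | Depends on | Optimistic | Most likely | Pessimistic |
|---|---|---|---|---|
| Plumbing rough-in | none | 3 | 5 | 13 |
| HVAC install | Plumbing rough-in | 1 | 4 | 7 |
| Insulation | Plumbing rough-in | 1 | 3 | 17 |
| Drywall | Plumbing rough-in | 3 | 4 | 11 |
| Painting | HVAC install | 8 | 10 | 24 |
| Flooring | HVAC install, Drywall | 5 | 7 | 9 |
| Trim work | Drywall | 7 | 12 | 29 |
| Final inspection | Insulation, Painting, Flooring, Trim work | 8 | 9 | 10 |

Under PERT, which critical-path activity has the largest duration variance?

Trim work

te_Plumbing rough-in = (3 + 4·5 + 13)/6 = 36/6 = 6; σ²_Plumbing rough-in = ((13−3)/6)² = 2.778
te_HVAC install = (1 + 4·4 + 7)/6 = 24/6 = 4; σ²_HVAC install = ((7−1)/6)² = 1.000
te_Insulation = (1 + 4·3 + 17)/6 = 30/6 = 5; σ²_Insulation = ((17−1)/6)² = 7.111
te_Drywall = (3 + 4·4 + 11)/6 = 30/6 = 5; σ²_Drywall = ((11−3)/6)² = 1.778
te_Painting = (8 + 4·10 + 24)/6 = 72/6 = 12; σ²_Painting = ((24−8)/6)² = 7.111
te_Flooring = (5 + 4·7 + 9)/6 = 42/6 = 7; σ²_Flooring = ((9−5)/6)² = 0.444
te_Trim work = (7 + 4·12 + 29)/6 = 84/6 = 14; σ²_Trim work = ((29−7)/6)² = 13.444
te_Final inspection = (8 + 4·9 + 10)/6 = 54/6 = 9; σ²_Final inspection = ((10−8)/6)² = 0.111

Forward pass:
ES_Plumbing rough-in = 0; EF_Plumbing rough-in = 6
ES_HVAC install = 6; EF_HVAC install = 6+4 = 10
ES_Insulation = 6; EF_Insulation = 6+5 = 11
ES_Drywall = 6; EF_Drywall = 6+5 = 11
ES_Painting = 10; EF_Painting = 10+12 = 22
ES_Flooring = max(EF_HVAC install=10, EF_Drywall=11) = 11; EF_Flooring = 11+7 = 18
ES_Trim work = 11; EF_Trim work = 11+14 = 25
ES_Final inspection = max(EF_Insulation=11, EF_Painting=22, EF_Flooring=18, EF_Trim work=25) = 25; EF_Final inspection = 25+9 = 34
Expected project duration μ = 34 days. Critical path: Plumbing rough-in → Drywall → Trim work → Final inspection.

Variances on critical path: σ²_Plumbing rough-in=2.778, σ²_Drywall=1.778, σ²_Trim work=13.444, σ²_Final inspection=0.111.
Largest is σ²_Trim work = 13.444.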